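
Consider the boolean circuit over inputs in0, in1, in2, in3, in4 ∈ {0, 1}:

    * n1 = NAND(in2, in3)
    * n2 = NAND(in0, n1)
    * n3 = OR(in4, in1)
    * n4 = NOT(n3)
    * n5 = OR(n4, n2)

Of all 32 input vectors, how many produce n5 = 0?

n5 = OR(n4, n2) must be 0, so both n4 = 0 and n2 = 0.
n4 = NOT(n3) must be 0, so n3 = 1.
n2 = NAND(in0, n1) must be 0, so both in0 = 1 and n1 = 1.
Enumerating the 32 input combinations, 9 give n5 = 0 and 23 give n5 = 1.

9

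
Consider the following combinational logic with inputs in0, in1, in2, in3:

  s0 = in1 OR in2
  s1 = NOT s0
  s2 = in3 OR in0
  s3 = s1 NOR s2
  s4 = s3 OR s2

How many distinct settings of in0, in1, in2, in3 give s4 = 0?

1

s4 = s3 OR s2 must be 0, so both s3 = 0 and s2 = 0.
s3 = s1 NOR s2 must be 0, so at least one of s1, s2 is 1.
s2 = in3 OR in0 must be 0, so both in3 = 0 and in0 = 0.
Satisfying assignments:
  in0=0, in1=0, in2=0, in3=0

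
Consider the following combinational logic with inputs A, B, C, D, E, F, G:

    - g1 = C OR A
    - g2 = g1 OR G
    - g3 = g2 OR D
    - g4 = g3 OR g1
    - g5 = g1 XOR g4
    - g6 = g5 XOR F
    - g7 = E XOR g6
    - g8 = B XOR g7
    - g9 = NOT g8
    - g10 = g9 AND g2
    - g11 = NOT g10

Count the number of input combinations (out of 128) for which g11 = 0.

56

g11 = NOT g10 must be 0, so g10 = 1.
g10 = g9 AND g2 must be 1, so both g9 = 1 and g2 = 1.
Enumerating the 128 input combinations, 56 give g11 = 0 and 72 give g11 = 1.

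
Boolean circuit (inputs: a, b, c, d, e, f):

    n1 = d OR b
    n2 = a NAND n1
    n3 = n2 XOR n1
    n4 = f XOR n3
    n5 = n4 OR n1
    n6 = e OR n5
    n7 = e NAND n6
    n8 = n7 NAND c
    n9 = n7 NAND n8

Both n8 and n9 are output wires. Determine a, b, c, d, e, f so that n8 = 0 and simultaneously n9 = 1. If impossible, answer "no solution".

Check with a=0, b=1, c=1, d=0, e=0, f=0:
n1 = d OR b = 0 OR 1 = 1
n2 = a NAND n1 = 0 NAND 1 = 1
n3 = n2 XOR n1 = 1 XOR 1 = 0
n4 = f XOR n3 = 0 XOR 0 = 0
n5 = n4 OR n1 = 0 OR 1 = 1
n6 = e OR n5 = 0 OR 1 = 1
n7 = e NAND n6 = 0 NAND 1 = 1
n8 = n7 NAND c = 1 NAND 1 = 0
n9 = n7 NAND n8 = 1 NAND 0 = 1
So n8 = 0 and n9 = 1.

a=0, b=1, c=1, d=0, e=0, f=0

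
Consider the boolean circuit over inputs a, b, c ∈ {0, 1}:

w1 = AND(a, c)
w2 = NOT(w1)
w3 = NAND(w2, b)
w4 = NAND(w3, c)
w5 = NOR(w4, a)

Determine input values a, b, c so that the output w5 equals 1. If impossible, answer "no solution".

a=0 b=0 c=1

w5 = NOR(w4, a) must be 1, so both w4 = 0 and a = 0.
w4 = NAND(w3, c) must be 0, so both w3 = 1 and c = 1.
Check with a=0 b=0 c=1:
w1 = AND(a, c) = AND(0, 1) = 0
w2 = NOT(w1) = NOT 0 = 1
w3 = NAND(w2, b) = NAND(1, 0) = 1
w4 = NAND(w3, c) = NAND(1, 1) = 0
w5 = NOR(w4, a) = NOR(0, 0) = 1
So w5 = 1 as required.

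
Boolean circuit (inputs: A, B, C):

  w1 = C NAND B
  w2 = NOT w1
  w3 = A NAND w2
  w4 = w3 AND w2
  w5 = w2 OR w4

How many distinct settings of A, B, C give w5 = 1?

w5 = w2 OR w4 must be 1, so at least one of w2, w4 is 1.
Satisfying assignments:
  A=0, B=1, C=1
  A=1, B=1, C=1

2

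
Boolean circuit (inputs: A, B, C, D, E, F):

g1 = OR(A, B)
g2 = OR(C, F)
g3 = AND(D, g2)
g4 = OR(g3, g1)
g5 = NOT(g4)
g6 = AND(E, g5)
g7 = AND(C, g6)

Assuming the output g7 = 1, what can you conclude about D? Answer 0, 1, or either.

g7 = AND(C, g6) must be 1, so both C = 1 and g6 = 1.
g6 = AND(E, g5) must be 1, so both E = 1 and g5 = 1.
g5 = NOT(g4) must be 1, so g4 = 0.
Every assignment with g7 = 1 has D = 0; there are 2 such assignment(s).
  A=0, B=0, C=1, D=0, E=1, F=0
  A=0, B=0, C=1, D=0, E=1, F=1

0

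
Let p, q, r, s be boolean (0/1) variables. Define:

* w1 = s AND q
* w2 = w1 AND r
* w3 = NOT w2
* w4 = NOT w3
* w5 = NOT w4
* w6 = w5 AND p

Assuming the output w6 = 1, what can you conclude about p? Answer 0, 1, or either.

1

w6 = w5 AND p must be 1, so both w5 = 1 and p = 1.
w5 = NOT w4 must be 1, so w4 = 0.
Every assignment with w6 = 1 has p = 1; there are 7 such assignment(s).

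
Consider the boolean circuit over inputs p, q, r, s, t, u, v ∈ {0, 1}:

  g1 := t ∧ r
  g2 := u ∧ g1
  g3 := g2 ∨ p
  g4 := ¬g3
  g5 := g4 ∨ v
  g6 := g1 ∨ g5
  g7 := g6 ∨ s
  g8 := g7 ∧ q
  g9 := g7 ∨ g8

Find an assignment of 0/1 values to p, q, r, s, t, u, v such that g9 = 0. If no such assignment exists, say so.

p=1 q=1 r=0 s=0 t=1 u=0 v=0

g9 = g7 ∨ g8 must be 0, so both g7 = 0 and g8 = 0.
g7 = g6 ∨ s must be 0, so both g6 = 0 and s = 0.
g8 = g7 ∧ q must be 0, so at least one of g7, q is 0.
Check with p=1 q=1 r=0 s=0 t=1 u=0 v=0:
g1 = t ∧ r = 1 ∧ 0 = 0
g2 = u ∧ g1 = 0 ∧ 0 = 0
g3 = g2 ∨ p = 0 ∨ 1 = 1
g4 = ¬g3 = ¬1 = 0
g5 = g4 ∨ v = 0 ∨ 0 = 0
g6 = g1 ∨ g5 = 0 ∨ 0 = 0
g7 = g6 ∨ s = 0 ∨ 0 = 0
g8 = g7 ∧ q = 0 ∧ 1 = 0
g9 = g7 ∨ g8 = 0 ∨ 0 = 0
So g9 = 0 as required.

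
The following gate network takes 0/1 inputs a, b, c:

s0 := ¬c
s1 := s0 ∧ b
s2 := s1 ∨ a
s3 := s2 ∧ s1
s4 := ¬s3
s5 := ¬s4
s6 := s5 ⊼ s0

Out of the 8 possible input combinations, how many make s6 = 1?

s6 = s5 ⊼ s0 must be 1, so at least one of s5, s0 is 0.
Satisfying assignments:
  a=0, b=0, c=0
  a=0, b=0, c=1
  a=0, b=1, c=1
  a=1, b=0, c=0
  a=1, b=0, c=1
  a=1, b=1, c=1

6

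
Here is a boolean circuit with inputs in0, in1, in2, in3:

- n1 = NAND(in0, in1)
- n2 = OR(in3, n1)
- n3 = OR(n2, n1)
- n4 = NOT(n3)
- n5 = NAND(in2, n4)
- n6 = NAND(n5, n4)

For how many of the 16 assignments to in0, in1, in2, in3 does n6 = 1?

15

n6 = NAND(n5, n4) must be 1, so at least one of n5, n4 is 0.
Enumerating the 16 input combinations, 15 give n6 = 1 and 1 give n6 = 0.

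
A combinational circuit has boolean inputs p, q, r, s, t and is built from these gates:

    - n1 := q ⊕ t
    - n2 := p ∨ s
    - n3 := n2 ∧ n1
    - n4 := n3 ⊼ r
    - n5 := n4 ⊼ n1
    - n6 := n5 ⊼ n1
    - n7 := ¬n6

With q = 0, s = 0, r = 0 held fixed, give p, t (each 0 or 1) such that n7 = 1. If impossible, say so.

With q = 0, s = 0, r = 0 fixed, none of the 4 settings of p, t give n7 = 1.
For example, with p=0, t=0:
n1 = q ⊕ t = 0 ⊕ 0 = 0
n2 = p ∨ s = 0 ∨ 0 = 0
n3 = n2 ∧ n1 = 0 ∧ 0 = 0
n4 = n3 ⊼ r = 0 ⊼ 0 = 1
n5 = n4 ⊼ n1 = 1 ⊼ 0 = 1
n6 = n5 ⊼ n1 = 1 ⊼ 0 = 1
n7 = ¬n6 = ¬1 = 0
giving n7 = 0 ≠ 1.

no solution exists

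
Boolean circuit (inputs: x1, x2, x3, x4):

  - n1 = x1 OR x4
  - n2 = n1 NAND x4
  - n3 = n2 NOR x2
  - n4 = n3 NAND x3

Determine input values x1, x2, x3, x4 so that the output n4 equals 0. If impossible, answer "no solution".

n4 = n3 NAND x3 must be 0, so both n3 = 1 and x3 = 1.
Check with x1=1, x2=0, x3=1, x4=1:
n1 = x1 OR x4 = 1 OR 1 = 1
n2 = n1 NAND x4 = 1 NAND 1 = 0
n3 = n2 NOR x2 = 0 NOR 0 = 1
n4 = n3 NAND x3 = 1 NAND 1 = 0
So n4 = 0 as required.

x1=1, x2=0, x3=1, x4=1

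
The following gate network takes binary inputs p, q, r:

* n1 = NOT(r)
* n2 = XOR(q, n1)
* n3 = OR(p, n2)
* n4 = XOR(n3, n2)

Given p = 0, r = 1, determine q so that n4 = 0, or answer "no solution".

q=1

Check with p = 0, r = 1 and q=1:
n1 = NOT(r) = NOT 1 = 0
n2 = XOR(q, n1) = XOR(1, 0) = 1
n3 = OR(p, n2) = OR(0, 1) = 1
n4 = XOR(n3, n2) = XOR(1, 1) = 0
So n4 = 0.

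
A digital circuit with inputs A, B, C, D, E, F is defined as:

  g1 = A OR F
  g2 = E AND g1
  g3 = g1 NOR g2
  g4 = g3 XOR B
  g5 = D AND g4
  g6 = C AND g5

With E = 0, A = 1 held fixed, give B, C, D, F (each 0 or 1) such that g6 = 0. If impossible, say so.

g6 = C AND g5 must be 0, so at least one of C, g5 is 0.
Check with E = 0, A = 1 and B=0, C=1, D=0, F=0:
g1 = A OR F = 1 OR 0 = 1
g2 = E AND g1 = 0 AND 1 = 0
g3 = g1 NOR g2 = 1 NOR 0 = 0
g4 = g3 XOR B = 0 XOR 0 = 0
g5 = D AND g4 = 0 AND 0 = 0
g6 = C AND g5 = 1 AND 0 = 0
So g6 = 0.

B=0 C=1 D=0 F=0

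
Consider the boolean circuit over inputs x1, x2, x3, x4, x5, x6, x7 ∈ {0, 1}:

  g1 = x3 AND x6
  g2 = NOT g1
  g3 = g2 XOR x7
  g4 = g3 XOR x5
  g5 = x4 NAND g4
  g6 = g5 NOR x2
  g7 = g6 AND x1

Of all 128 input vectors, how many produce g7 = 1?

8

g7 = g6 AND x1 must be 1, so both g6 = 1 and x1 = 1.
g6 = g5 NOR x2 must be 1, so both g5 = 0 and x2 = 0.
Enumerating the 128 input combinations, 8 give g7 = 1 and 120 give g7 = 0.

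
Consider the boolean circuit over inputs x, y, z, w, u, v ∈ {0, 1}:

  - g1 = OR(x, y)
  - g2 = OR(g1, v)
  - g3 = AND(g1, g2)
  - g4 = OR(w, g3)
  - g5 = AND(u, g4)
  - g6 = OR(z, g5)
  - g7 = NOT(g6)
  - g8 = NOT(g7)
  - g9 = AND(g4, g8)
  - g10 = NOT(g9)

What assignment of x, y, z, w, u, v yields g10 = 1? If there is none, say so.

g10 = NOT(g9) must be 1, so g9 = 0.
g9 = AND(g4, g8) must be 0, so at least one of g4, g8 is 0.
Check with x=0 y=0 z=0 w=1 u=0 v=1:
g1 = OR(x, y) = OR(0, 0) = 0
g2 = OR(g1, v) = OR(0, 1) = 1
g3 = AND(g1, g2) = AND(0, 1) = 0
g4 = OR(w, g3) = OR(1, 0) = 1
g5 = AND(u, g4) = AND(0, 1) = 0
g6 = OR(z, g5) = OR(0, 0) = 0
g7 = NOT(g6) = NOT 0 = 1
g8 = NOT(g7) = NOT 1 = 0
g9 = AND(g4, g8) = AND(1, 0) = 0
g10 = NOT(g9) = NOT 0 = 1
So g10 = 1 as required.

x=0 y=0 z=0 w=1 u=0 v=1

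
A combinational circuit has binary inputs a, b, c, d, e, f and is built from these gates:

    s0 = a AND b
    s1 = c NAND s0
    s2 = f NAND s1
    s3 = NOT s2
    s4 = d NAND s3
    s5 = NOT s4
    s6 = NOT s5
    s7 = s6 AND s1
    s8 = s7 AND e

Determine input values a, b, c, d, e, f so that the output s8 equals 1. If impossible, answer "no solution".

a=0 b=1 c=1 d=0 e=1 f=1

Check with a=0 b=1 c=1 d=0 e=1 f=1:
s0 = a AND b = 0 AND 1 = 0
s1 = c NAND s0 = 1 NAND 0 = 1
s2 = f NAND s1 = 1 NAND 1 = 0
s3 = NOT s2 = NOT 0 = 1
s4 = d NAND s3 = 0 NAND 1 = 1
s5 = NOT s4 = NOT 1 = 0
s6 = NOT s5 = NOT 0 = 1
s7 = s6 AND s1 = 1 AND 1 = 1
s8 = s7 AND e = 1 AND 1 = 1
So s8 = 1 as required.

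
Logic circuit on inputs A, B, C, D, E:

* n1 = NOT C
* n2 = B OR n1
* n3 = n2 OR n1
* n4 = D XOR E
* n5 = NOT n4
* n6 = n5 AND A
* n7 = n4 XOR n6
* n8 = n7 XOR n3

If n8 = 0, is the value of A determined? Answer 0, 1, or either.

Both values of A occur among assignments with n8 = 0:
  A=0: A=0, B=0, C=0, D=0, E=1
  A=1: A=1, B=0, C=0, D=0, E=0

either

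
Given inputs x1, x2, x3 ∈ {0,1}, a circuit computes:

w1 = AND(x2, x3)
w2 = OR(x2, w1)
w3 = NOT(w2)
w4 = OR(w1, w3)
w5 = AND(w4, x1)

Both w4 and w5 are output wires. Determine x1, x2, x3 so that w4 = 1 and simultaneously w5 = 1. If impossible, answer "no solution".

Check with x1=1 x2=0 x3=0:
w1 = AND(x2, x3) = AND(0, 0) = 0
w2 = OR(x2, w1) = OR(0, 0) = 0
w3 = NOT(w2) = NOT 0 = 1
w4 = OR(w1, w3) = OR(0, 1) = 1
w5 = AND(w4, x1) = AND(1, 1) = 1
So w4 = 1 and w5 = 1.

x1=1 x2=0 x3=0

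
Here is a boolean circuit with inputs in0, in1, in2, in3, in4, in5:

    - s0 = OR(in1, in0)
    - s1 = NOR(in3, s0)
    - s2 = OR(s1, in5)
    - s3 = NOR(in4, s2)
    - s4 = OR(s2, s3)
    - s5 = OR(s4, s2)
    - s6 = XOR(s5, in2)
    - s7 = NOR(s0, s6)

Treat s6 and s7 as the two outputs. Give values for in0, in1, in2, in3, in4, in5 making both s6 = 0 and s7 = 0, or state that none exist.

in0=0 in1=1 in2=0 in3=0 in4=1 in5=0

Check with in0=0 in1=1 in2=0 in3=0 in4=1 in5=0:
s0 = OR(in1, in0) = OR(1, 0) = 1
s1 = NOR(in3, s0) = NOR(0, 1) = 0
s2 = OR(s1, in5) = OR(0, 0) = 0
s3 = NOR(in4, s2) = NOR(1, 0) = 0
s4 = OR(s2, s3) = OR(0, 0) = 0
s5 = OR(s4, s2) = OR(0, 0) = 0
s6 = XOR(s5, in2) = XOR(0, 0) = 0
s7 = NOR(s0, s6) = NOR(1, 0) = 0
So s6 = 0 and s7 = 0.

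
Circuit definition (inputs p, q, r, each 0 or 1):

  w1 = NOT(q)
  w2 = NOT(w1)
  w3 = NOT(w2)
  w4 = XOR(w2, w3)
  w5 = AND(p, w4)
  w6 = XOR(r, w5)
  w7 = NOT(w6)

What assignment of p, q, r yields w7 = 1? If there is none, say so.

p=1, q=0, r=1

w7 = NOT(w6) must be 1, so w6 = 0.
w6 = XOR(r, w5) must be 0, so r and w5 are equal.
Check with p=1, q=0, r=1:
w1 = NOT(q) = NOT 0 = 1
w2 = NOT(w1) = NOT 1 = 0
w3 = NOT(w2) = NOT 0 = 1
w4 = XOR(w2, w3) = XOR(0, 1) = 1
w5 = AND(p, w4) = AND(1, 1) = 1
w6 = XOR(r, w5) = XOR(1, 1) = 0
w7 = NOT(w6) = NOT 0 = 1
So w7 = 1 as required.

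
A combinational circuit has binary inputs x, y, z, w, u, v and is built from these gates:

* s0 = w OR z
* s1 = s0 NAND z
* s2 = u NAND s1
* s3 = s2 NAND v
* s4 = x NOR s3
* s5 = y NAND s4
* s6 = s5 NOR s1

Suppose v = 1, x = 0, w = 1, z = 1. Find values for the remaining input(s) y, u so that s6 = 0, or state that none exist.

y=0 u=1

Check with v = 1, x = 0, w = 1, z = 1 and y=0, u=1:
s0 = w OR z = 1 OR 1 = 1
s1 = s0 NAND z = 1 NAND 1 = 0
s2 = u NAND s1 = 1 NAND 0 = 1
s3 = s2 NAND v = 1 NAND 1 = 0
s4 = x NOR s3 = 0 NOR 0 = 1
s5 = y NAND s4 = 0 NAND 1 = 1
s6 = s5 NOR s1 = 1 NOR 0 = 0
So s6 = 0.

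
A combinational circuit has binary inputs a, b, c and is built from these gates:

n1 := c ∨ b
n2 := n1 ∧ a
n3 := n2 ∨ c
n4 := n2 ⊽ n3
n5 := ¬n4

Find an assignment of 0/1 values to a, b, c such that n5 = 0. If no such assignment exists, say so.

a=1, b=0, c=0

n5 = ¬n4 must be 0, so n4 = 1.
n4 = n2 ⊽ n3 must be 1, so both n2 = 0 and n3 = 0.
n2 = n1 ∧ a must be 0, so at least one of n1, a is 0.
Check with a=1, b=0, c=0:
n1 = c ∨ b = 0 ∨ 0 = 0
n2 = n1 ∧ a = 0 ∧ 1 = 0
n3 = n2 ∨ c = 0 ∨ 0 = 0
n4 = n2 ⊽ n3 = 0 ⊽ 0 = 1
n5 = ¬n4 = ¬1 = 0
So n5 = 0 as required.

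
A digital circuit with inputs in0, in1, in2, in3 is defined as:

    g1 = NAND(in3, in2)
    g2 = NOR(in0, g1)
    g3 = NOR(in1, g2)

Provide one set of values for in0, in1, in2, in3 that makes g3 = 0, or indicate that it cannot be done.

g3 = NOR(in1, g2) must be 0, so at least one of in1, g2 is 1.
Check with in0=0, in1=0, in2=1, in3=1:
g1 = NAND(in3, in2) = NAND(1, 1) = 0
g2 = NOR(in0, g1) = NOR(0, 0) = 1
g3 = NOR(in1, g2) = NOR(0, 1) = 0
So g3 = 0 as required.

in0=0, in1=0, in2=1, in3=1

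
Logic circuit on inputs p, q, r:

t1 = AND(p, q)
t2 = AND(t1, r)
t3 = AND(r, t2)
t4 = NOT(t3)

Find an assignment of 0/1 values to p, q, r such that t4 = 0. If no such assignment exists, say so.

p=1, q=1, r=1

t4 = NOT(t3) must be 0, so t3 = 1.
t3 = AND(r, t2) must be 1, so both r = 1 and t2 = 1.
t2 = AND(t1, r) must be 1, so both t1 = 1 and r = 1.
Check with p=1, q=1, r=1:
t1 = AND(p, q) = AND(1, 1) = 1
t2 = AND(t1, r) = AND(1, 1) = 1
t3 = AND(r, t2) = AND(1, 1) = 1
t4 = NOT(t3) = NOT 1 = 0
So t4 = 0 as required.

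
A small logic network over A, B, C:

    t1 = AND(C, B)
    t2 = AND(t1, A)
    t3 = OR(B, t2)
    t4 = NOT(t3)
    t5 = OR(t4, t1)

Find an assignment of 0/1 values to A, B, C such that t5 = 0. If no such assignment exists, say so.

Check with A=1, B=1, C=0:
t1 = AND(C, B) = AND(0, 1) = 0
t2 = AND(t1, A) = AND(0, 1) = 0
t3 = OR(B, t2) = OR(1, 0) = 1
t4 = NOT(t3) = NOT 1 = 0
t5 = OR(t4, t1) = OR(0, 0) = 0
So t5 = 0 as required.

A=1, B=1, C=0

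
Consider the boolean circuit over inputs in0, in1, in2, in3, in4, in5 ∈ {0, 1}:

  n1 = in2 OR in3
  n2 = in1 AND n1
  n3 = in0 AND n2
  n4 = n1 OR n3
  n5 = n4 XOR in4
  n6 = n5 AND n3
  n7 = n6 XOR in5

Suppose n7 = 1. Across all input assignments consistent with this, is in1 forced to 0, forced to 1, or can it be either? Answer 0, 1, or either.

either

Both values of in1 occur among assignments with n7 = 1:
  in1=0: in0=0, in1=0, in2=0, in3=0, in4=0, in5=1
  in1=1: in0=0, in1=1, in2=0, in3=0, in4=0, in5=1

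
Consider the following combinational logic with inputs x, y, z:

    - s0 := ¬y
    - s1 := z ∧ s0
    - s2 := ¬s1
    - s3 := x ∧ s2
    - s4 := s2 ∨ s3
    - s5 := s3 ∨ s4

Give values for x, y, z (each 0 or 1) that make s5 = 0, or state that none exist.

x=1, y=0, z=1

s5 = s3 ∨ s4 must be 0, so both s3 = 0 and s4 = 0.
s3 = x ∧ s2 must be 0, so at least one of x, s2 is 0.
s4 = s2 ∨ s3 must be 0, so both s2 = 0 and s3 = 0.
Check with x=1, y=0, z=1:
s0 = ¬y = ¬0 = 1
s1 = z ∧ s0 = 1 ∧ 1 = 1
s2 = ¬s1 = ¬1 = 0
s3 = x ∧ s2 = 1 ∧ 0 = 0
s4 = s2 ∨ s3 = 0 ∨ 0 = 0
s5 = s3 ∨ s4 = 0 ∨ 0 = 0
So s5 = 0 as required.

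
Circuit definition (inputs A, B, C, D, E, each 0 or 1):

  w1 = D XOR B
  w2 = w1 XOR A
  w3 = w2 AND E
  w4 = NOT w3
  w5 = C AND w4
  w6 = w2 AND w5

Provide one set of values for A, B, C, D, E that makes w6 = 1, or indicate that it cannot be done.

w6 = w2 AND w5 must be 1, so both w2 = 1 and w5 = 1.
w2 = w1 XOR A must be 1, so w1 and A differ.
w5 = C AND w4 must be 1, so both C = 1 and w4 = 1.
Check with A=1, B=0, C=1, D=0, E=0:
w1 = D XOR B = 0 XOR 0 = 0
w2 = w1 XOR A = 0 XOR 1 = 1
w3 = w2 AND E = 1 AND 0 = 0
w4 = NOT w3 = NOT 0 = 1
w5 = C AND w4 = 1 AND 1 = 1
w6 = w2 AND w5 = 1 AND 1 = 1
So w6 = 1 as required.

A=1, B=0, C=1, D=0, E=0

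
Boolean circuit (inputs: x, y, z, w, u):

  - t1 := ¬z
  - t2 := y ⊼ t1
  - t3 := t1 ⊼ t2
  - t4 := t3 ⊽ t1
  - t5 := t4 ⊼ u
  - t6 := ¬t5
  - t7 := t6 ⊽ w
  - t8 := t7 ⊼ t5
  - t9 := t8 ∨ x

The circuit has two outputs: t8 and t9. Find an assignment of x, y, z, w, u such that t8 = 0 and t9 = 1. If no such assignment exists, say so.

Check with x=1, y=0, z=1, w=0, u=0:
t1 = ¬z = ¬1 = 0
t2 = y ⊼ t1 = 0 ⊼ 0 = 1
t3 = t1 ⊼ t2 = 0 ⊼ 1 = 1
t4 = t3 ⊽ t1 = 1 ⊽ 0 = 0
t5 = t4 ⊼ u = 0 ⊼ 0 = 1
t6 = ¬t5 = ¬1 = 0
t7 = t6 ⊽ w = 0 ⊽ 0 = 1
t8 = t7 ⊼ t5 = 1 ⊼ 1 = 0
t9 = t8 ∨ x = 0 ∨ 1 = 1
So t8 = 0 and t9 = 1.

x=1, y=0, z=1, w=0, u=0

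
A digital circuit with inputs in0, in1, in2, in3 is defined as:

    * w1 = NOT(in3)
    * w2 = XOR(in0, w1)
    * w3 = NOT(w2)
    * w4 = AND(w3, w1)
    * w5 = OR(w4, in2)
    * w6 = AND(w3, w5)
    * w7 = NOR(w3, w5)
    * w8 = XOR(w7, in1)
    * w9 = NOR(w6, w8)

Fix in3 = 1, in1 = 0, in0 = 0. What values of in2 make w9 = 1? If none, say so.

in2=0

Check with in3 = 1, in1 = 0, in0 = 0 and in2=0:
w1 = NOT(in3) = NOT 1 = 0
w2 = XOR(in0, w1) = XOR(0, 0) = 0
w3 = NOT(w2) = NOT 0 = 1
w4 = AND(w3, w1) = AND(1, 0) = 0
w5 = OR(w4, in2) = OR(0, 0) = 0
w6 = AND(w3, w5) = AND(1, 0) = 0
w7 = NOR(w3, w5) = NOR(1, 0) = 0
w8 = XOR(w7, in1) = XOR(0, 0) = 0
w9 = NOR(w6, w8) = NOR(0, 0) = 1
So w9 = 1.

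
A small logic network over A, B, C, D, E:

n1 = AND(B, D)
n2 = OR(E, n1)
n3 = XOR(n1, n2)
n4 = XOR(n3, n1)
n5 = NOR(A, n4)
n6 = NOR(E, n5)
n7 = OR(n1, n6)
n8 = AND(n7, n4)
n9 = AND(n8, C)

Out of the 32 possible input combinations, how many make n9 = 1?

n9 = AND(n8, C) must be 1, so both n8 = 1 and C = 1.
Enumerating the 32 input combinations, 4 give n9 = 1 and 28 give n9 = 0.

4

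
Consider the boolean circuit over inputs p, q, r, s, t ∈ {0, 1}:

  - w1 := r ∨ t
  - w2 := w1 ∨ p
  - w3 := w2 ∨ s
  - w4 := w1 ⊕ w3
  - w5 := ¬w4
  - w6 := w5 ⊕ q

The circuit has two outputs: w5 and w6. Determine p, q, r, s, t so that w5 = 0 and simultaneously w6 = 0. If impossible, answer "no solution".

Check with p=1 q=0 r=0 s=0 t=0:
w1 = r ∨ t = 0 ∨ 0 = 0
w2 = w1 ∨ p = 0 ∨ 1 = 1
w3 = w2 ∨ s = 1 ∨ 0 = 1
w4 = w1 ⊕ w3 = 0 ⊕ 1 = 1
w5 = ¬w4 = ¬1 = 0
w6 = w5 ⊕ q = 0 ⊕ 0 = 0
So w5 = 0 and w6 = 0.

p=1 q=0 r=0 s=0 t=0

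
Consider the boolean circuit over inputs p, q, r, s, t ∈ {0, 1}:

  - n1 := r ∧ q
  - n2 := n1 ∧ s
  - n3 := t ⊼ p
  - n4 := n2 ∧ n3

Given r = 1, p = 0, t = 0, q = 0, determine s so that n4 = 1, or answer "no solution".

With r = 1, p = 0, t = 0, q = 0 fixed, none of the 2 settings of s give n4 = 1.
For example, with s=1:
n1 = r ∧ q = 1 ∧ 0 = 0
n2 = n1 ∧ s = 0 ∧ 1 = 0
n3 = t ⊼ p = 0 ⊼ 0 = 1
n4 = n2 ∧ n3 = 0 ∧ 1 = 0
giving n4 = 0 ≠ 1.

no solution exists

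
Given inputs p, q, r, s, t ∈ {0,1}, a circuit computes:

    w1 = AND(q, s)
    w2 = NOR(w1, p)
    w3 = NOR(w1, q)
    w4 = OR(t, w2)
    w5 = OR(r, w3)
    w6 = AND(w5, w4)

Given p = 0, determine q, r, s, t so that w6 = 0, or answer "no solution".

Check with p = 0 and q=1, r=0, s=1, t=1:
w1 = AND(q, s) = AND(1, 1) = 1
w2 = NOR(w1, p) = NOR(1, 0) = 0
w3 = NOR(w1, q) = NOR(1, 1) = 0
w4 = OR(t, w2) = OR(1, 0) = 1
w5 = OR(r, w3) = OR(0, 0) = 0
w6 = AND(w5, w4) = AND(0, 1) = 0
So w6 = 0.

q=1, r=0, s=1, t=1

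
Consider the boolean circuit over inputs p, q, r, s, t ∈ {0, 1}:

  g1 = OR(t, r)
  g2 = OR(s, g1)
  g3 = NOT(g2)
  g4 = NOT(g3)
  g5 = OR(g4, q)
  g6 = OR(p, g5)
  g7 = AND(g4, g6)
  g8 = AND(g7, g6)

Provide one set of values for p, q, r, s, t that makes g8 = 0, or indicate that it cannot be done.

g8 = AND(g7, g6) must be 0, so at least one of g7, g6 is 0.
Check with p=1, q=1, r=0, s=0, t=0:
g1 = OR(t, r) = OR(0, 0) = 0
g2 = OR(s, g1) = OR(0, 0) = 0
g3 = NOT(g2) = NOT 0 = 1
g4 = NOT(g3) = NOT 1 = 0
g5 = OR(g4, q) = OR(0, 1) = 1
g6 = OR(p, g5) = OR(1, 1) = 1
g7 = AND(g4, g6) = AND(0, 1) = 0
g8 = AND(g7, g6) = AND(0, 1) = 0
So g8 = 0 as required.

p=1, q=1, r=0, s=0, t=0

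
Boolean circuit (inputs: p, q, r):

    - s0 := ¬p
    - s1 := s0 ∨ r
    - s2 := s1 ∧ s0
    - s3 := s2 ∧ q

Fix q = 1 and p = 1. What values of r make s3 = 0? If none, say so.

Check with q = 1 and p = 1 and r=0:
s0 = ¬p = ¬1 = 0
s1 = s0 ∨ r = 0 ∨ 0 = 0
s2 = s1 ∧ s0 = 0 ∧ 0 = 0
s3 = s2 ∧ q = 0 ∧ 1 = 0
So s3 = 0.

r=0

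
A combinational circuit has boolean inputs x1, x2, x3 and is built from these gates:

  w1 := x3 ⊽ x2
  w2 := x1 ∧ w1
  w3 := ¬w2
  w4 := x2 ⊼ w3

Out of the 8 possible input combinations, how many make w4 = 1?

w4 = x2 ⊼ w3 must be 1, so at least one of x2, w3 is 0.
Satisfying assignments:
  x1=0, x2=0, x3=0
  x1=0, x2=0, x3=1
  x1=1, x2=0, x3=0
  x1=1, x2=0, x3=1

4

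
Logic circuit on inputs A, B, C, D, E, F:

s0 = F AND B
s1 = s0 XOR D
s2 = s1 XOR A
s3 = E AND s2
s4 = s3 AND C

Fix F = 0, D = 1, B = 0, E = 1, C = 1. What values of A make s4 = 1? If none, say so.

s4 = s3 AND C must be 1, so both s3 = 1 and C = 1.
s3 = E AND s2 must be 1, so both E = 1 and s2 = 1.
Check with F = 0, D = 1, B = 0, E = 1, C = 1 and A=0:
s0 = F AND B = 0 AND 0 = 0
s1 = s0 XOR D = 0 XOR 1 = 1
s2 = s1 XOR A = 1 XOR 0 = 1
s3 = E AND s2 = 1 AND 1 = 1
s4 = s3 AND C = 1 AND 1 = 1
So s4 = 1.

A=0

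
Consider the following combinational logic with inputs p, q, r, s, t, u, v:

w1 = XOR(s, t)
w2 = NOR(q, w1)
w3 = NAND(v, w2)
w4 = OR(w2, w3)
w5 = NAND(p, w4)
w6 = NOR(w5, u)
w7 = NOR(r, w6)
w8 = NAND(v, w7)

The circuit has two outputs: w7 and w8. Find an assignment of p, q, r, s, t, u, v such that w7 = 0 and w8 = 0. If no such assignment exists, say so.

no solution exists

Across all 128 input combinations, none give both w7 = 0 and w8 = 0.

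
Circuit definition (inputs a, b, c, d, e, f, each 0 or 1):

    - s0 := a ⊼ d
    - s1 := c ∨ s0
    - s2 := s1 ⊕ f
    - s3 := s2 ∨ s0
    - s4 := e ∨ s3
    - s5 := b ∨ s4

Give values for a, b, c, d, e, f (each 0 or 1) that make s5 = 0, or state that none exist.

s5 = b ∨ s4 must be 0, so both b = 0 and s4 = 0.
Check with a=1 b=0 c=1 d=1 e=0 f=1:
s0 = a ⊼ d = 1 ⊼ 1 = 0
s1 = c ∨ s0 = 1 ∨ 0 = 1
s2 = s1 ⊕ f = 1 ⊕ 1 = 0
s3 = s2 ∨ s0 = 0 ∨ 0 = 0
s4 = e ∨ s3 = 0 ∨ 0 = 0
s5 = b ∨ s4 = 0 ∨ 0 = 0
So s5 = 0 as required.

a=1 b=0 c=1 d=1 e=0 f=1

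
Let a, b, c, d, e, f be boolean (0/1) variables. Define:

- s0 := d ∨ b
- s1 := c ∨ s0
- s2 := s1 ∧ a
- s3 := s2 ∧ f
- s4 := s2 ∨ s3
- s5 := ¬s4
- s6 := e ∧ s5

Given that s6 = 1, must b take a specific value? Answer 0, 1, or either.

Both values of b occur among assignments with s6 = 1:
  b=0: a=0, b=0, c=0, d=0, e=1, f=0
  b=1: a=0, b=1, c=0, d=0, e=1, f=0

either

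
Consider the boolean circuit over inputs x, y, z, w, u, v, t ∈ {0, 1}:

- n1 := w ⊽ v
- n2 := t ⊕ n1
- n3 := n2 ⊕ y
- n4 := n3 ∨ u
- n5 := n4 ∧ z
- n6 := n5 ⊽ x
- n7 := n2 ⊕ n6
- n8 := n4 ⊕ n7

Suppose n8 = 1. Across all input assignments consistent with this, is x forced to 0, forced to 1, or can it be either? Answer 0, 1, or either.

Both values of x occur among assignments with n8 = 1:
  x=0: x=0, y=0, z=0, w=0, u=0, v=0, t=0
  x=1: x=1, y=0, z=0, w=0, u=1, v=0, t=1

either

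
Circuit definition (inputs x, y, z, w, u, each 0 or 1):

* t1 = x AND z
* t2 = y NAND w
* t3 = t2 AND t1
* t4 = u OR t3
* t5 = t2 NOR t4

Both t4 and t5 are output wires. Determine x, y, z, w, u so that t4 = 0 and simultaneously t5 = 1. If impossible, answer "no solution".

x=0 y=1 z=0 w=1 u=0

Check with x=0 y=1 z=0 w=1 u=0:
t1 = x AND z = 0 AND 0 = 0
t2 = y NAND w = 1 NAND 1 = 0
t3 = t2 AND t1 = 0 AND 0 = 0
t4 = u OR t3 = 0 OR 0 = 0
t5 = t2 NOR t4 = 0 NOR 0 = 1
So t4 = 0 and t5 = 1.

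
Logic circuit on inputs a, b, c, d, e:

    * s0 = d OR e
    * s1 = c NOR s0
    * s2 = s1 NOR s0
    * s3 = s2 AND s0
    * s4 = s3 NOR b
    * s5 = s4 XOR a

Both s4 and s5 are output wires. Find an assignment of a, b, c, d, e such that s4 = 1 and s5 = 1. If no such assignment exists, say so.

a=0 b=0 c=0 d=0 e=0

Check with a=0 b=0 c=0 d=0 e=0:
s0 = d OR e = 0 OR 0 = 0
s1 = c NOR s0 = 0 NOR 0 = 1
s2 = s1 NOR s0 = 1 NOR 0 = 0
s3 = s2 AND s0 = 0 AND 0 = 0
s4 = s3 NOR b = 0 NOR 0 = 1
s5 = s4 XOR a = 1 XOR 0 = 1
So s4 = 1 and s5 = 1.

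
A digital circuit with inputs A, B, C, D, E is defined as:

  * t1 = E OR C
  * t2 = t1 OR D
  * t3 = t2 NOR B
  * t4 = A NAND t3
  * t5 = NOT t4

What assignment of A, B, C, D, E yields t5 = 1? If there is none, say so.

t5 = NOT t4 must be 1, so t4 = 0.
t4 = A NAND t3 must be 0, so both A = 1 and t3 = 1.
t3 = t2 NOR B must be 1, so both t2 = 0 and B = 0.
Check with A=1, B=0, C=0, D=0, E=0:
t1 = E OR C = 0 OR 0 = 0
t2 = t1 OR D = 0 OR 0 = 0
t3 = t2 NOR B = 0 NOR 0 = 1
t4 = A NAND t3 = 1 NAND 1 = 0
t5 = NOT t4 = NOT 0 = 1
So t5 = 1 as required.

A=1, B=0, C=0, D=0, E=0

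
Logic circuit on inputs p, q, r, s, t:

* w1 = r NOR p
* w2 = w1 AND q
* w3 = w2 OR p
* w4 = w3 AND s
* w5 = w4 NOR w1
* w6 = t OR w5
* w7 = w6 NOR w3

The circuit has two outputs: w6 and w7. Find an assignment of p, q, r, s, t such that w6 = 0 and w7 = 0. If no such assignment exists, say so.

Check with p=1, q=0, r=0, s=1, t=0:
w1 = r NOR p = 0 NOR 1 = 0
w2 = w1 AND q = 0 AND 0 = 0
w3 = w2 OR p = 0 OR 1 = 1
w4 = w3 AND s = 1 AND 1 = 1
w5 = w4 NOR w1 = 1 NOR 0 = 0
w6 = t OR w5 = 0 OR 0 = 0
w7 = w6 NOR w3 = 0 NOR 1 = 0
So w6 = 0 and w7 = 0.

p=1, q=0, r=0, s=1, t=0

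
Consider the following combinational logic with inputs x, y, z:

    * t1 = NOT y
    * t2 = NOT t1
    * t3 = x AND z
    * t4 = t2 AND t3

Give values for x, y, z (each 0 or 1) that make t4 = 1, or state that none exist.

x=1 y=1 z=1

t4 = t2 AND t3 must be 1, so both t2 = 1 and t3 = 1.
Check with x=1 y=1 z=1:
t1 = NOT y = NOT 1 = 0
t2 = NOT t1 = NOT 0 = 1
t3 = x AND z = 1 AND 1 = 1
t4 = t2 AND t3 = 1 AND 1 = 1
So t4 = 1 as required.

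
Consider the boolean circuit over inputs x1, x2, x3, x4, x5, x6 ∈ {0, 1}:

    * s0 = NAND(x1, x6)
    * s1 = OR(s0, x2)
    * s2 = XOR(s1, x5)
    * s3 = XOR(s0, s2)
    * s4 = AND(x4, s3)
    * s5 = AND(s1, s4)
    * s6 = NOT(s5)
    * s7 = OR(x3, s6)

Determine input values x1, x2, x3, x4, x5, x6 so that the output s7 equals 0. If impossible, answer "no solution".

s7 = OR(x3, s6) must be 0, so both x3 = 0 and s6 = 0.
s6 = NOT(s5) must be 0, so s5 = 1.
Check with x1=0, x2=1, x3=0, x4=1, x5=1, x6=1:
s0 = NAND(x1, x6) = NAND(0, 1) = 1
s1 = OR(s0, x2) = OR(1, 1) = 1
s2 = XOR(s1, x5) = XOR(1, 1) = 0
s3 = XOR(s0, s2) = XOR(1, 0) = 1
s4 = AND(x4, s3) = AND(1, 1) = 1
s5 = AND(s1, s4) = AND(1, 1) = 1
s6 = NOT(s5) = NOT 1 = 0
s7 = OR(x3, s6) = OR(0, 0) = 0
So s7 = 0 as required.

x1=0, x2=1, x3=0, x4=1, x5=1, x6=1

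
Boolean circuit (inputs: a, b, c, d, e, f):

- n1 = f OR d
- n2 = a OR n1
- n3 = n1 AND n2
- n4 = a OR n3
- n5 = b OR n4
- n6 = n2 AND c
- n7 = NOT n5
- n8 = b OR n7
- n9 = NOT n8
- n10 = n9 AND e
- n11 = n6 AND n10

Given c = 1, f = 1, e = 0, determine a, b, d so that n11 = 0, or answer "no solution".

a=1 b=1 d=0

n11 = n6 AND n10 must be 0, so at least one of n6, n10 is 0.
Check with c = 1, f = 1, e = 0 and a=1, b=1, d=0:
n1 = f OR d = 1 OR 0 = 1
n2 = a OR n1 = 1 OR 1 = 1
n3 = n1 AND n2 = 1 AND 1 = 1
n4 = a OR n3 = 1 OR 1 = 1
n5 = b OR n4 = 1 OR 1 = 1
n6 = n2 AND c = 1 AND 1 = 1
n7 = NOT n5 = NOT 1 = 0
n8 = b OR n7 = 1 OR 0 = 1
n9 = NOT n8 = NOT 1 = 0
n10 = n9 AND e = 0 AND 0 = 0
n11 = n6 AND n10 = 1 AND 0 = 0
So n11 = 0.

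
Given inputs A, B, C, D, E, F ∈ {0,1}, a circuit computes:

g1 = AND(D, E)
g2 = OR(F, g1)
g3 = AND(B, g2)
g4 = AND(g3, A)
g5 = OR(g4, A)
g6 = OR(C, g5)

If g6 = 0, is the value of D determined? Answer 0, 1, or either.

either

Both values of D occur among assignments with g6 = 0:
  D=0: A=0, B=0, C=0, D=0, E=0, F=0
  D=1: A=0, B=0, C=0, D=1, E=0, F=0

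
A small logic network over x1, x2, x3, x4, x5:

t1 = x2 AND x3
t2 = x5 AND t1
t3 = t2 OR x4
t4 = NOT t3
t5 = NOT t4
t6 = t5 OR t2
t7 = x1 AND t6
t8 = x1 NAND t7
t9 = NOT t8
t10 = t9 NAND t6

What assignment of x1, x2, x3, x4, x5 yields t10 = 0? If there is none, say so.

t10 = t9 NAND t6 must be 0, so both t9 = 1 and t6 = 1.
t9 = NOT t8 must be 1, so t8 = 0.
t6 = t5 OR t2 must be 1, so at least one of t5, t2 is 1.
Check with x1=1 x2=1 x3=1 x4=0 x5=1:
t1 = x2 AND x3 = 1 AND 1 = 1
t2 = x5 AND t1 = 1 AND 1 = 1
t3 = t2 OR x4 = 1 OR 0 = 1
t4 = NOT t3 = NOT 1 = 0
t5 = NOT t4 = NOT 0 = 1
t6 = t5 OR t2 = 1 OR 1 = 1
t7 = x1 AND t6 = 1 AND 1 = 1
t8 = x1 NAND t7 = 1 NAND 1 = 0
t9 = NOT t8 = NOT 0 = 1
t10 = t9 NAND t6 = 1 NAND 1 = 0
So t10 = 0 as required.

x1=1 x2=1 x3=1 x4=0 x5=1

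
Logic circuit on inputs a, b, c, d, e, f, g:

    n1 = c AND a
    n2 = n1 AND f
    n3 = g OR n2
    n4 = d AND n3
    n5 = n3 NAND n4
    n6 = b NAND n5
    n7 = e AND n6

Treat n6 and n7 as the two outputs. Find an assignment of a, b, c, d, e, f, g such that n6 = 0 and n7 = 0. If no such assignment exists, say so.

Check with a=0 b=1 c=1 d=0 e=1 f=0 g=1:
n1 = c AND a = 1 AND 0 = 0
n2 = n1 AND f = 0 AND 0 = 0
n3 = g OR n2 = 1 OR 0 = 1
n4 = d AND n3 = 0 AND 1 = 0
n5 = n3 NAND n4 = 1 NAND 0 = 1
n6 = b NAND n5 = 1 NAND 1 = 0
n7 = e AND n6 = 1 AND 0 = 0
So n6 = 0 and n7 = 0.

a=0 b=1 c=1 d=0 e=1 f=0 g=1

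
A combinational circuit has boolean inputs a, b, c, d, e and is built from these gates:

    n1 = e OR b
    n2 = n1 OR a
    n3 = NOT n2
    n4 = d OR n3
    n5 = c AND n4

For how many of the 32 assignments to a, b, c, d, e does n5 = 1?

n5 = c AND n4 must be 1, so both c = 1 and n4 = 1.
Enumerating the 32 input combinations, 9 give n5 = 1 and 23 give n5 = 0.

9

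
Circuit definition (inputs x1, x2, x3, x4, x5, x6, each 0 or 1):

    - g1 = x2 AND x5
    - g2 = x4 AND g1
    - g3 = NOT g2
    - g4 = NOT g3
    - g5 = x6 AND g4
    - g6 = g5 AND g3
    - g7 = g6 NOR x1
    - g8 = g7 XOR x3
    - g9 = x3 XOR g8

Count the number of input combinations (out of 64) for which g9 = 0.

32

g9 = x3 XOR g8 must be 0, so x3 and g8 are equal.
Enumerating the 64 input combinations, 32 give g9 = 0 and 32 give g9 = 1.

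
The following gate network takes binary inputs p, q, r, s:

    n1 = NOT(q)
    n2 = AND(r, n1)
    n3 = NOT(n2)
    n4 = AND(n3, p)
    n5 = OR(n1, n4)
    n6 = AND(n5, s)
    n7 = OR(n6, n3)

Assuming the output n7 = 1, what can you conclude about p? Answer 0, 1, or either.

Both values of p occur among assignments with n7 = 1:
  p=0: p=0, q=0, r=0, s=0
  p=1: p=1, q=0, r=0, s=0

either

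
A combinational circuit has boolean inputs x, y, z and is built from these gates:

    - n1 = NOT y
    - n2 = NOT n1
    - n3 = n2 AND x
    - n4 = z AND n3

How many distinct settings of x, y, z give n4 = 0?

7

n4 = z AND n3 must be 0, so at least one of z, n3 is 0.
Enumerating the 8 input combinations, 7 give n4 = 0 and 1 give n4 = 1.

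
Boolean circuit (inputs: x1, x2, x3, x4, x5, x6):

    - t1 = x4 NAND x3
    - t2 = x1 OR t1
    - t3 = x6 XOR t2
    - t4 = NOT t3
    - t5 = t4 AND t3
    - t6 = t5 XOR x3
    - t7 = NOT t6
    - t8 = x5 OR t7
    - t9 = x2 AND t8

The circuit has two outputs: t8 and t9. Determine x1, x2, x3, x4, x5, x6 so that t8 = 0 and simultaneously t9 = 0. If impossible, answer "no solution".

x1=0 x2=0 x3=1 x4=1 x5=0 x6=1

Check with x1=0 x2=0 x3=1 x4=1 x5=0 x6=1:
t1 = x4 NAND x3 = 1 NAND 1 = 0
t2 = x1 OR t1 = 0 OR 0 = 0
t3 = x6 XOR t2 = 1 XOR 0 = 1
t4 = NOT t3 = NOT 1 = 0
t5 = t4 AND t3 = 0 AND 1 = 0
t6 = t5 XOR x3 = 0 XOR 1 = 1
t7 = NOT t6 = NOT 1 = 0
t8 = x5 OR t7 = 0 OR 0 = 0
t9 = x2 AND t8 = 0 AND 0 = 0
So t8 = 0 and t9 = 0.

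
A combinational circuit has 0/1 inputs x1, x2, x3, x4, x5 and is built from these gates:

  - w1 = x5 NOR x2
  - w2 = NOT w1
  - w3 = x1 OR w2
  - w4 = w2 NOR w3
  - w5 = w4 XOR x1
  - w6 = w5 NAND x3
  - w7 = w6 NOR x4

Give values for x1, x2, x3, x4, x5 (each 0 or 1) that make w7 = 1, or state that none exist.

w7 = w6 NOR x4 must be 1, so both w6 = 0 and x4 = 0.
w6 = w5 NAND x3 must be 0, so both w5 = 1 and x3 = 1.
Check with x1=1 x2=1 x3=1 x4=0 x5=1:
w1 = x5 NOR x2 = 1 NOR 1 = 0
w2 = NOT w1 = NOT 0 = 1
w3 = x1 OR w2 = 1 OR 1 = 1
w4 = w2 NOR w3 = 1 NOR 1 = 0
w5 = w4 XOR x1 = 0 XOR 1 = 1
w6 = w5 NAND x3 = 1 NAND 1 = 0
w7 = w6 NOR x4 = 0 NOR 0 = 1
So w7 = 1 as required.

x1=1 x2=1 x3=1 x4=0 x5=1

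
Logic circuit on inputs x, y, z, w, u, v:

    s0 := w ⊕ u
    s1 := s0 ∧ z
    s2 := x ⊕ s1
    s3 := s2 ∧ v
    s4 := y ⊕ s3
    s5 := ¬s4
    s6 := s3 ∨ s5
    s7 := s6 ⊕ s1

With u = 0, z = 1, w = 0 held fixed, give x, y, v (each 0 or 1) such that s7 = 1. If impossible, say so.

x=1, y=0, v=0

s7 = s6 ⊕ s1 must be 1, so s6 and s1 differ.
Check with u = 0, z = 1, w = 0 and x=1, y=0, v=0:
s0 = w ⊕ u = 0 ⊕ 0 = 0
s1 = s0 ∧ z = 0 ∧ 1 = 0
s2 = x ⊕ s1 = 1 ⊕ 0 = 1
s3 = s2 ∧ v = 1 ∧ 0 = 0
s4 = y ⊕ s3 = 0 ⊕ 0 = 0
s5 = ¬s4 = ¬0 = 1
s6 = s3 ∨ s5 = 0 ∨ 1 = 1
s7 = s6 ⊕ s1 = 1 ⊕ 0 = 1
So s7 = 1.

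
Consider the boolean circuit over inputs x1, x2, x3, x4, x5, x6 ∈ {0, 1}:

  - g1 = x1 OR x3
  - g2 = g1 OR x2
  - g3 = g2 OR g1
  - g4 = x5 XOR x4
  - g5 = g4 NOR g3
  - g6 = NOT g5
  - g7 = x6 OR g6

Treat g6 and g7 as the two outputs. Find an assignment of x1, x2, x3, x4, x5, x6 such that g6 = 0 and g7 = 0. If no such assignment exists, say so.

Check with x1=0 x2=0 x3=0 x4=0 x5=0 x6=0:
g1 = x1 OR x3 = 0 OR 0 = 0
g2 = g1 OR x2 = 0 OR 0 = 0
g3 = g2 OR g1 = 0 OR 0 = 0
g4 = x5 XOR x4 = 0 XOR 0 = 0
g5 = g4 NOR g3 = 0 NOR 0 = 1
g6 = NOT g5 = NOT 1 = 0
g7 = x6 OR g6 = 0 OR 0 = 0
So g6 = 0 and g7 = 0.

x1=0 x2=0 x3=0 x4=0 x5=0 x6=0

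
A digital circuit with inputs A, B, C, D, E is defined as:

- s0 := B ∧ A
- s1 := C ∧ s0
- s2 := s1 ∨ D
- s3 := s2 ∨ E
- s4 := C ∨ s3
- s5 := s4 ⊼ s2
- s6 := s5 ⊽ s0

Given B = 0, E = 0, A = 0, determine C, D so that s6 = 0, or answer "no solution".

s6 = s5 ⊽ s0 must be 0, so at least one of s5, s0 is 1.
Check with B = 0, E = 0, A = 0 and C=1, D=0:
s0 = B ∧ A = 0 ∧ 0 = 0
s1 = C ∧ s0 = 1 ∧ 0 = 0
s2 = s1 ∨ D = 0 ∨ 0 = 0
s3 = s2 ∨ E = 0 ∨ 0 = 0
s4 = C ∨ s3 = 1 ∨ 0 = 1
s5 = s4 ⊼ s2 = 1 ⊼ 0 = 1
s6 = s5 ⊽ s0 = 1 ⊽ 0 = 0
So s6 = 0.

C=1 D=0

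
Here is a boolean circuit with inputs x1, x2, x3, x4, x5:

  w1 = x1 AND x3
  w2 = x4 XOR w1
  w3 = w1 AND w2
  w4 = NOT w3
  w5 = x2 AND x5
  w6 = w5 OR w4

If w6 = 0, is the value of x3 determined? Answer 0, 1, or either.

1

w6 = w5 OR w4 must be 0, so both w5 = 0 and w4 = 0.
Every assignment with w6 = 0 has x3 = 1; there are 3 such assignment(s).
  x1=1, x2=0, x3=1, x4=0, x5=0
  x1=1, x2=0, x3=1, x4=0, x5=1
  x1=1, x2=1, x3=1, x4=0, x5=0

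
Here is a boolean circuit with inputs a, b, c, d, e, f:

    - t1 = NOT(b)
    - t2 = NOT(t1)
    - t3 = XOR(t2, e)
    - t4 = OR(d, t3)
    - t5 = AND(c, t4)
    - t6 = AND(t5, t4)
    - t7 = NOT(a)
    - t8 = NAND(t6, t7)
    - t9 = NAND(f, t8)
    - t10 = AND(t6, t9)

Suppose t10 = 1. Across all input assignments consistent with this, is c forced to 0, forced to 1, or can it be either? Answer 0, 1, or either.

1

t10 = AND(t6, t9) must be 1, so both t6 = 1 and t9 = 1.
t6 = AND(t5, t4) must be 1, so both t5 = 1 and t4 = 1.
Every assignment with t10 = 1 has c = 1; there are 18 such assignment(s).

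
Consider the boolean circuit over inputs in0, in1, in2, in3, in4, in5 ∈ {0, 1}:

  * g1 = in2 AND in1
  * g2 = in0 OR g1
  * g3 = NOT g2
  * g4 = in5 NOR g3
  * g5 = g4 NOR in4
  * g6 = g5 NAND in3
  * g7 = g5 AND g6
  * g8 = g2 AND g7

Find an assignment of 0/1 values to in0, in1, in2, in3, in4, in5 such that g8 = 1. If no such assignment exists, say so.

g8 = g2 AND g7 must be 1, so both g2 = 1 and g7 = 1.
g2 = in0 OR g1 must be 1, so at least one of in0, g1 is 1.
Check with in0=1, in1=1, in2=1, in3=0, in4=0, in5=1:
g1 = in2 AND in1 = 1 AND 1 = 1
g2 = in0 OR g1 = 1 OR 1 = 1
g3 = NOT g2 = NOT 1 = 0
g4 = in5 NOR g3 = 1 NOR 0 = 0
g5 = g4 NOR in4 = 0 NOR 0 = 1
g6 = g5 NAND in3 = 1 NAND 0 = 1
g7 = g5 AND g6 = 1 AND 1 = 1
g8 = g2 AND g7 = 1 AND 1 = 1
So g8 = 1 as required.

in0=1, in1=1, in2=1, in3=0, in4=0, in5=1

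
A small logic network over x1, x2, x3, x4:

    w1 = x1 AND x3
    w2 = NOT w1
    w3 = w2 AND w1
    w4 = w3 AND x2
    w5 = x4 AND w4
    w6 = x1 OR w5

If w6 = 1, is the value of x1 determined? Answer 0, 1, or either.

w6 = x1 OR w5 must be 1, so at least one of x1, w5 is 1.
Every assignment with w6 = 1 has x1 = 1; there are 8 such assignment(s).

1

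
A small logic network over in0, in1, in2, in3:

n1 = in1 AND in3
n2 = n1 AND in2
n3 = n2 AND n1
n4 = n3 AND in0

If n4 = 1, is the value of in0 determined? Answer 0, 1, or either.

n4 = n3 AND in0 must be 1, so both n3 = 1 and in0 = 1.
Every assignment with n4 = 1 has in0 = 1; there are 1 such assignment(s).
  in0=1, in1=1, in2=1, in3=1

1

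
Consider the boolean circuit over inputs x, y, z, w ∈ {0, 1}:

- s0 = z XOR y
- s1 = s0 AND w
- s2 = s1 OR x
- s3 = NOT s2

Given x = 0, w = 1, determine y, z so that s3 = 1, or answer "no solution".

y=0 z=0

s3 = NOT s2 must be 1, so s2 = 0.
Check with x = 0, w = 1 and y=0, z=0:
s0 = z XOR y = 0 XOR 0 = 0
s1 = s0 AND w = 0 AND 1 = 0
s2 = s1 OR x = 0 OR 0 = 0
s3 = NOT s2 = NOT 0 = 1
So s3 = 1.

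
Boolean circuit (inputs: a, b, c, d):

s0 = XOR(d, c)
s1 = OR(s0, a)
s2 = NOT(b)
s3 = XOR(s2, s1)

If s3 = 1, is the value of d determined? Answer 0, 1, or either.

either

Both values of d occur among assignments with s3 = 1:
  d=0: a=0, b=0, c=0, d=0
  d=1: a=0, b=0, c=1, d=1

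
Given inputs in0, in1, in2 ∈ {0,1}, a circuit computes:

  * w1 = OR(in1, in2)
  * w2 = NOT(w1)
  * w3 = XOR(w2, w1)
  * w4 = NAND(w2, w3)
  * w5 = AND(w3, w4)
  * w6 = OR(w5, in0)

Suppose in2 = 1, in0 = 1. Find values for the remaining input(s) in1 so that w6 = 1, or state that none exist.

w6 = OR(w5, in0) must be 1, so at least one of w5, in0 is 1.
Check with in2 = 1, in0 = 1 and in1=0:
w1 = OR(in1, in2) = OR(0, 1) = 1
w2 = NOT(w1) = NOT 1 = 0
w3 = XOR(w2, w1) = XOR(0, 1) = 1
w4 = NAND(w2, w3) = NAND(0, 1) = 1
w5 = AND(w3, w4) = AND(1, 1) = 1
w6 = OR(w5, in0) = OR(1, 1) = 1
So w6 = 1.

in1=0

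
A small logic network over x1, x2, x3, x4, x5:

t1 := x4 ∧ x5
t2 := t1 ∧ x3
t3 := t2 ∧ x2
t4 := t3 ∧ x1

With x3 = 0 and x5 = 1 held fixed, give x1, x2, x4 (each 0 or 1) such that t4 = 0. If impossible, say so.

x1=0 x2=0 x4=0

Check with x3 = 0 and x5 = 1 and x1=0, x2=0, x4=0:
t1 = x4 ∧ x5 = 0 ∧ 1 = 0
t2 = t1 ∧ x3 = 0 ∧ 0 = 0
t3 = t2 ∧ x2 = 0 ∧ 0 = 0
t4 = t3 ∧ x1 = 0 ∧ 0 = 0
So t4 = 0.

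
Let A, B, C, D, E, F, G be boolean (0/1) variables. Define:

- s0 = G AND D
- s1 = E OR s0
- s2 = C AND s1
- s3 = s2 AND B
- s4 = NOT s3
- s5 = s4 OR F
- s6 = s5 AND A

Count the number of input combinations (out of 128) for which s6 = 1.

59

s6 = s5 AND A must be 1, so both s5 = 1 and A = 1.
s5 = s4 OR F must be 1, so at least one of s4, F is 1.
Enumerating the 128 input combinations, 59 give s6 = 1 and 69 give s6 = 0.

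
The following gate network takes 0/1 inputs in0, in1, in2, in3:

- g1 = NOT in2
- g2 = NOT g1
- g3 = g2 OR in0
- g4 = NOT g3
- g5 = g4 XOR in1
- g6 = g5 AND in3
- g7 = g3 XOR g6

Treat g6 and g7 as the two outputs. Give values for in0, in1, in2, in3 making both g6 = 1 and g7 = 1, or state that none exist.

in0=0, in1=0, in2=0, in3=1

Check with in0=0, in1=0, in2=0, in3=1:
g1 = NOT in2 = NOT 0 = 1
g2 = NOT g1 = NOT 1 = 0
g3 = g2 OR in0 = 0 OR 0 = 0
g4 = NOT g3 = NOT 0 = 1
g5 = g4 XOR in1 = 1 XOR 0 = 1
g6 = g5 AND in3 = 1 AND 1 = 1
g7 = g3 XOR g6 = 0 XOR 1 = 1
So g6 = 1 and g7 = 1.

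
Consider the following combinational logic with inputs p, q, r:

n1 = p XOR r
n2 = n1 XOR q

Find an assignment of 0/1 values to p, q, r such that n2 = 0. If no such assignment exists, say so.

Check with p=0, q=0, r=0:
n1 = p XOR r = 0 XOR 0 = 0
n2 = n1 XOR q = 0 XOR 0 = 0
So n2 = 0 as required.

p=0, q=0, r=0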